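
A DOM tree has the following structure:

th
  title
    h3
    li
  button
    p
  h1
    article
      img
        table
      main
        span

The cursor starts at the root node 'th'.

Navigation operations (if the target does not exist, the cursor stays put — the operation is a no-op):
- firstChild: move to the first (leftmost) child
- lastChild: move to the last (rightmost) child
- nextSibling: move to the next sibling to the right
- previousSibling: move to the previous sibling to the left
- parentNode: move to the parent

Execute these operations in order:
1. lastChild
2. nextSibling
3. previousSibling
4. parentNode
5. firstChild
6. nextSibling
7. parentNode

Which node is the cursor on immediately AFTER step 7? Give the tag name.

Answer: th

Derivation:
After 1 (lastChild): h1
After 2 (nextSibling): h1 (no-op, stayed)
After 3 (previousSibling): button
After 4 (parentNode): th
After 5 (firstChild): title
After 6 (nextSibling): button
After 7 (parentNode): th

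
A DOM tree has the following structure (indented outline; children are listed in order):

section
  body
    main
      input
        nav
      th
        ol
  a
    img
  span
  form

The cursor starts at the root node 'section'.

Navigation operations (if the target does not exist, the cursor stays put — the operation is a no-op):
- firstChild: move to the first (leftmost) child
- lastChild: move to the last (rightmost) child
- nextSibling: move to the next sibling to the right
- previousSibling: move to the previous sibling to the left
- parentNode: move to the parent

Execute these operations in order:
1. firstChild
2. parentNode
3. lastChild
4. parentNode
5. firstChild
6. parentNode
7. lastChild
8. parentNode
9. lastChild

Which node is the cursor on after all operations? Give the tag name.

After 1 (firstChild): body
After 2 (parentNode): section
After 3 (lastChild): form
After 4 (parentNode): section
After 5 (firstChild): body
After 6 (parentNode): section
After 7 (lastChild): form
After 8 (parentNode): section
After 9 (lastChild): form

Answer: form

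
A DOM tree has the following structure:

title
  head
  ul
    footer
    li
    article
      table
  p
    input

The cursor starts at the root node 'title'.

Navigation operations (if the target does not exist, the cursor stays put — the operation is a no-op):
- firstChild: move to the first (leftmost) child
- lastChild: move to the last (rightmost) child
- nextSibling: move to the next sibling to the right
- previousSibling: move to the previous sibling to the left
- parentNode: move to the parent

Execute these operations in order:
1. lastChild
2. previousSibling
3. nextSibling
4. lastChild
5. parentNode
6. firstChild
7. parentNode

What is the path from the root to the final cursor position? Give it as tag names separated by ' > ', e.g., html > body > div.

Answer: title > p

Derivation:
After 1 (lastChild): p
After 2 (previousSibling): ul
After 3 (nextSibling): p
After 4 (lastChild): input
After 5 (parentNode): p
After 6 (firstChild): input
After 7 (parentNode): p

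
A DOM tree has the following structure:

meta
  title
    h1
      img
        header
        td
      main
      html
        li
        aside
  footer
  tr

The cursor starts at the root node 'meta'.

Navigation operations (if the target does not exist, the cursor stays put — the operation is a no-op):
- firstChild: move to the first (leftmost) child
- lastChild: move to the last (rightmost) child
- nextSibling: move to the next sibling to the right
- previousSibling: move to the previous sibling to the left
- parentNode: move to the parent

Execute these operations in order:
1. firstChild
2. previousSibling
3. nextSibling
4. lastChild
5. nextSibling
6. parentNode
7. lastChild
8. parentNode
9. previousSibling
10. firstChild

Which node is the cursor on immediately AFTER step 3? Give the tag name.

After 1 (firstChild): title
After 2 (previousSibling): title (no-op, stayed)
After 3 (nextSibling): footer

Answer: footer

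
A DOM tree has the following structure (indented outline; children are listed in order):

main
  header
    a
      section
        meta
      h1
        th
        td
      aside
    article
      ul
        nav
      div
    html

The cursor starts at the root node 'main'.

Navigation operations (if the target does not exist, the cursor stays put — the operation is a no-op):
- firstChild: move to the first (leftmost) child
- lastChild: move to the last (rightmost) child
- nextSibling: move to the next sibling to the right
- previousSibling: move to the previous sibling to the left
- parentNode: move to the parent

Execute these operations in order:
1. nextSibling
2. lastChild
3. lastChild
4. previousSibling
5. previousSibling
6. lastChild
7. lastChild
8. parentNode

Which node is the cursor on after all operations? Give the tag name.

After 1 (nextSibling): main (no-op, stayed)
After 2 (lastChild): header
After 3 (lastChild): html
After 4 (previousSibling): article
After 5 (previousSibling): a
After 6 (lastChild): aside
After 7 (lastChild): aside (no-op, stayed)
After 8 (parentNode): a

Answer: a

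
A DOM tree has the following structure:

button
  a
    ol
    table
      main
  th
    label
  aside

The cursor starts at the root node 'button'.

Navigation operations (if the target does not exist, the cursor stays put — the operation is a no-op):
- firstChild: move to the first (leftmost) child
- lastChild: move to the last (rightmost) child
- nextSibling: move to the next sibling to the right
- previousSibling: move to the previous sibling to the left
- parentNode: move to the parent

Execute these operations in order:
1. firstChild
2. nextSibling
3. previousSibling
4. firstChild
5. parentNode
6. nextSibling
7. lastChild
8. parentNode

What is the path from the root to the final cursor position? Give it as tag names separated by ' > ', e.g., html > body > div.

After 1 (firstChild): a
After 2 (nextSibling): th
After 3 (previousSibling): a
After 4 (firstChild): ol
After 5 (parentNode): a
After 6 (nextSibling): th
After 7 (lastChild): label
After 8 (parentNode): th

Answer: button > th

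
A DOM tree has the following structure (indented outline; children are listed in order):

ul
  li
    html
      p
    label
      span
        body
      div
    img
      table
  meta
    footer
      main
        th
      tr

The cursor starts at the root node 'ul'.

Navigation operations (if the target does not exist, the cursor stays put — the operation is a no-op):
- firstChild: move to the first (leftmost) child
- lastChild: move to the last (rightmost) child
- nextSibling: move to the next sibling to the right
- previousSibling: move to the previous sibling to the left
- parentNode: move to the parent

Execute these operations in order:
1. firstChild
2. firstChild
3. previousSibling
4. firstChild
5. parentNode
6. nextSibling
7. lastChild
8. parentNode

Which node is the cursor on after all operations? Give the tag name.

After 1 (firstChild): li
After 2 (firstChild): html
After 3 (previousSibling): html (no-op, stayed)
After 4 (firstChild): p
After 5 (parentNode): html
After 6 (nextSibling): label
After 7 (lastChild): div
After 8 (parentNode): label

Answer: label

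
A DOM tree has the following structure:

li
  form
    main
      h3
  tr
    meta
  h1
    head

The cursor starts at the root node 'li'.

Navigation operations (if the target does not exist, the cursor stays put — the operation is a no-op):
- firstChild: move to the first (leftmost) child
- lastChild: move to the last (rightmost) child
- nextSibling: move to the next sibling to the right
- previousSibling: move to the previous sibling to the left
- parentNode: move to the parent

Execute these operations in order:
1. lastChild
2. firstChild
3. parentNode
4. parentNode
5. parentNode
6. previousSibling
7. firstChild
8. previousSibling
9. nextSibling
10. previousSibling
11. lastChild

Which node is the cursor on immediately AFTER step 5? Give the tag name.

Answer: li

Derivation:
After 1 (lastChild): h1
After 2 (firstChild): head
After 3 (parentNode): h1
After 4 (parentNode): li
After 5 (parentNode): li (no-op, stayed)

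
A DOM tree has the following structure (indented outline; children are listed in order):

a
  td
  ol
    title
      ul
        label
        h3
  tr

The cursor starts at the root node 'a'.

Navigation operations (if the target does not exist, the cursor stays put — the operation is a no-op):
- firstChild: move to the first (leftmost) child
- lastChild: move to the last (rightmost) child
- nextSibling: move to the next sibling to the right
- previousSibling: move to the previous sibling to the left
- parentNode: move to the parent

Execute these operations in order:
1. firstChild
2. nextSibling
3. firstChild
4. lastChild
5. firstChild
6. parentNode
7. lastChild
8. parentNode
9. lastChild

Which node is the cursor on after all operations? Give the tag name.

After 1 (firstChild): td
After 2 (nextSibling): ol
After 3 (firstChild): title
After 4 (lastChild): ul
After 5 (firstChild): label
After 6 (parentNode): ul
After 7 (lastChild): h3
After 8 (parentNode): ul
After 9 (lastChild): h3

Answer: h3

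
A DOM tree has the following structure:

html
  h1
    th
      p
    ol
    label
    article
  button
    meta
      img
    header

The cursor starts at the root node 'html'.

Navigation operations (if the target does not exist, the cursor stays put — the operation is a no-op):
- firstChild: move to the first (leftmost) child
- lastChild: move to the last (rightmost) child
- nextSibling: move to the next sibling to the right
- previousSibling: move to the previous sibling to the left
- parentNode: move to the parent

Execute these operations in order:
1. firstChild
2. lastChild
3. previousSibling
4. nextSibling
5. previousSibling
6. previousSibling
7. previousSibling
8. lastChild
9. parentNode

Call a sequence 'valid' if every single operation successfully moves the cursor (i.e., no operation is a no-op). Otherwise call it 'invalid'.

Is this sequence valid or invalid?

Answer: valid

Derivation:
After 1 (firstChild): h1
After 2 (lastChild): article
After 3 (previousSibling): label
After 4 (nextSibling): article
After 5 (previousSibling): label
After 6 (previousSibling): ol
After 7 (previousSibling): th
After 8 (lastChild): p
After 9 (parentNode): th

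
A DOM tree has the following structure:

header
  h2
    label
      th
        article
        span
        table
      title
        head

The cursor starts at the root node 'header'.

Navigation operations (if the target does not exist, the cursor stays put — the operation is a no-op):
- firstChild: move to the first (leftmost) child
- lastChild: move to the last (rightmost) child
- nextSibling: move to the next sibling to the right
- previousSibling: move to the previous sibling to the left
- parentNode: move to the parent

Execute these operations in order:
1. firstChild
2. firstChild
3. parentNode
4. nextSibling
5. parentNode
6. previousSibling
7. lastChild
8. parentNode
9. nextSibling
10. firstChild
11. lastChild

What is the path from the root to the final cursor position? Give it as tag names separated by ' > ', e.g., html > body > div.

After 1 (firstChild): h2
After 2 (firstChild): label
After 3 (parentNode): h2
After 4 (nextSibling): h2 (no-op, stayed)
After 5 (parentNode): header
After 6 (previousSibling): header (no-op, stayed)
After 7 (lastChild): h2
After 8 (parentNode): header
After 9 (nextSibling): header (no-op, stayed)
After 10 (firstChild): h2
After 11 (lastChild): label

Answer: header > h2 > label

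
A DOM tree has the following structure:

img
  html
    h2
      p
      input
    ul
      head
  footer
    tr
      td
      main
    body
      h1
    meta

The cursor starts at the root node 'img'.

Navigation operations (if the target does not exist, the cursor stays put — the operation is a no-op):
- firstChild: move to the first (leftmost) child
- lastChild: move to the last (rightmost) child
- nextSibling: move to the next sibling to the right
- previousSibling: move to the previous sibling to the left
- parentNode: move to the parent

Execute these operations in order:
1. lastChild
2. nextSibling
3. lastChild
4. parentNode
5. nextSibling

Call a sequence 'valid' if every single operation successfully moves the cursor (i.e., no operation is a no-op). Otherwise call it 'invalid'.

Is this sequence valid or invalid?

Answer: invalid

Derivation:
After 1 (lastChild): footer
After 2 (nextSibling): footer (no-op, stayed)
After 3 (lastChild): meta
After 4 (parentNode): footer
After 5 (nextSibling): footer (no-op, stayed)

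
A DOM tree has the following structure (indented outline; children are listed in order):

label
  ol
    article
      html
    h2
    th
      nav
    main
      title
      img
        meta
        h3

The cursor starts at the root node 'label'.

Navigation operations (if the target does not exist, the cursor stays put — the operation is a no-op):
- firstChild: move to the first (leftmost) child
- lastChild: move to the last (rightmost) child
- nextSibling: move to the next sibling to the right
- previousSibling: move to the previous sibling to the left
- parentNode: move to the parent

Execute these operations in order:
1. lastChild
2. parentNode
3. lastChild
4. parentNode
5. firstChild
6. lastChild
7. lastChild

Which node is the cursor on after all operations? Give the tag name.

Answer: img

Derivation:
After 1 (lastChild): ol
After 2 (parentNode): label
After 3 (lastChild): ol
After 4 (parentNode): label
After 5 (firstChild): ol
After 6 (lastChild): main
After 7 (lastChild): img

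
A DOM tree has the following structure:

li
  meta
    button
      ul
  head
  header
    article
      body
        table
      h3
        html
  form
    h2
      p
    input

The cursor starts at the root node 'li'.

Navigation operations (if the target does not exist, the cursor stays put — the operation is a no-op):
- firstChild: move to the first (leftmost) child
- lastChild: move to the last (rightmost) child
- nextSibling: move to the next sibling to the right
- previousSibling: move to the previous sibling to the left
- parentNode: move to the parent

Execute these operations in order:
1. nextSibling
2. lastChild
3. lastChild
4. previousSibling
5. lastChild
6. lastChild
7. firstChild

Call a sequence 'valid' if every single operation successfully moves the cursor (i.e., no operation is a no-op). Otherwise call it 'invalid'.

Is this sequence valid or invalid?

Answer: invalid

Derivation:
After 1 (nextSibling): li (no-op, stayed)
After 2 (lastChild): form
After 3 (lastChild): input
After 4 (previousSibling): h2
After 5 (lastChild): p
After 6 (lastChild): p (no-op, stayed)
After 7 (firstChild): p (no-op, stayed)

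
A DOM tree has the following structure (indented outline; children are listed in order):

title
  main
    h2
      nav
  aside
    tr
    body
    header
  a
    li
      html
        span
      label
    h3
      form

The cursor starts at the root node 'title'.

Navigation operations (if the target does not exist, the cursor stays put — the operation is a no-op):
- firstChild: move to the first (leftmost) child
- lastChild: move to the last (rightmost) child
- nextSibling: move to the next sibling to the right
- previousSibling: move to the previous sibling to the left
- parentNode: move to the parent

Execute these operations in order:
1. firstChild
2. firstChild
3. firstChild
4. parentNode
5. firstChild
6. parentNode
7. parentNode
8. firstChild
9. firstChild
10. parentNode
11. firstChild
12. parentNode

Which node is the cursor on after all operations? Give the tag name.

Answer: h2

Derivation:
After 1 (firstChild): main
After 2 (firstChild): h2
After 3 (firstChild): nav
After 4 (parentNode): h2
After 5 (firstChild): nav
After 6 (parentNode): h2
After 7 (parentNode): main
After 8 (firstChild): h2
After 9 (firstChild): nav
After 10 (parentNode): h2
After 11 (firstChild): nav
After 12 (parentNode): h2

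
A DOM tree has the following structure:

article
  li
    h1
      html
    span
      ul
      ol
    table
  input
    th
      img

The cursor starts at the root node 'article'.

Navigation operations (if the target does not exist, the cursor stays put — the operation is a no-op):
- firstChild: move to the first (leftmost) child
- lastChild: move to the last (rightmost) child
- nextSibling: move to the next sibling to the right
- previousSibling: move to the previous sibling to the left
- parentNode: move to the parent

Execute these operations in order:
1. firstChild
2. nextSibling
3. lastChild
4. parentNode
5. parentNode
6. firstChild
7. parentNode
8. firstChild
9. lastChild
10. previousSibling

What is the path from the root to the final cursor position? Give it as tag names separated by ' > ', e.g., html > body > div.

Answer: article > li > span

Derivation:
After 1 (firstChild): li
After 2 (nextSibling): input
After 3 (lastChild): th
After 4 (parentNode): input
After 5 (parentNode): article
After 6 (firstChild): li
After 7 (parentNode): article
After 8 (firstChild): li
After 9 (lastChild): table
After 10 (previousSibling): span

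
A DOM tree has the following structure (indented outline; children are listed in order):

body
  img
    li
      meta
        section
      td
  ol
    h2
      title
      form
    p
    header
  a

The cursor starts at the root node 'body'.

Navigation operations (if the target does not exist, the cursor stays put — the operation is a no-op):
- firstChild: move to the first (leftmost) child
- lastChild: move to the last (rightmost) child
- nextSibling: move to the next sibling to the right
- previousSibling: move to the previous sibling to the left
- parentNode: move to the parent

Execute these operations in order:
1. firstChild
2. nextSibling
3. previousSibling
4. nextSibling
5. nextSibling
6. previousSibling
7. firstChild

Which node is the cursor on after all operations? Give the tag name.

After 1 (firstChild): img
After 2 (nextSibling): ol
After 3 (previousSibling): img
After 4 (nextSibling): ol
After 5 (nextSibling): a
After 6 (previousSibling): ol
After 7 (firstChild): h2

Answer: h2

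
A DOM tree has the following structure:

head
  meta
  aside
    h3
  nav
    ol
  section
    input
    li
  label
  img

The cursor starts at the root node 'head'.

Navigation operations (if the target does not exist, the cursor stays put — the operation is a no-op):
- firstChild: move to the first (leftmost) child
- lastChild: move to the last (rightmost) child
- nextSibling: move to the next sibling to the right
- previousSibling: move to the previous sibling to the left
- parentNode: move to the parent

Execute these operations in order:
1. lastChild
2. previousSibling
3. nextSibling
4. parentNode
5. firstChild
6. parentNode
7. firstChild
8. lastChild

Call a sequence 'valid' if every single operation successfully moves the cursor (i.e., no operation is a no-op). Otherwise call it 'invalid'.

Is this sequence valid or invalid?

After 1 (lastChild): img
After 2 (previousSibling): label
After 3 (nextSibling): img
After 4 (parentNode): head
After 5 (firstChild): meta
After 6 (parentNode): head
After 7 (firstChild): meta
After 8 (lastChild): meta (no-op, stayed)

Answer: invalid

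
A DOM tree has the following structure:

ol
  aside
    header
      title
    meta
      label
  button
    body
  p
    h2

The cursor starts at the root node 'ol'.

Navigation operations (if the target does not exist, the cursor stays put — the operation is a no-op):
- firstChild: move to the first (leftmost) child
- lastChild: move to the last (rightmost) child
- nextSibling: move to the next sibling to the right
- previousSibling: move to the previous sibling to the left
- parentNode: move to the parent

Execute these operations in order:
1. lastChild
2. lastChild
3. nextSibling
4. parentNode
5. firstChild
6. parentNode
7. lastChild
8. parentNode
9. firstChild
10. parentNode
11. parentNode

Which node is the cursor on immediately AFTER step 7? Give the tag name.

Answer: h2

Derivation:
After 1 (lastChild): p
After 2 (lastChild): h2
After 3 (nextSibling): h2 (no-op, stayed)
After 4 (parentNode): p
After 5 (firstChild): h2
After 6 (parentNode): p
After 7 (lastChild): h2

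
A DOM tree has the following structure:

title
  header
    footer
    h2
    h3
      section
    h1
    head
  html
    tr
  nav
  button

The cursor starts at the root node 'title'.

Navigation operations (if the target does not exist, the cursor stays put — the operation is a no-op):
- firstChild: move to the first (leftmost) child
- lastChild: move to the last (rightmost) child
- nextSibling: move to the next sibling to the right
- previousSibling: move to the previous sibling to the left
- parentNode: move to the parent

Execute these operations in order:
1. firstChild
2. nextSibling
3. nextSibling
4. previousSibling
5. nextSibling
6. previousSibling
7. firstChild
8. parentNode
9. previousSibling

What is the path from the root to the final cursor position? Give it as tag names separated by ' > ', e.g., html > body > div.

After 1 (firstChild): header
After 2 (nextSibling): html
After 3 (nextSibling): nav
After 4 (previousSibling): html
After 5 (nextSibling): nav
After 6 (previousSibling): html
After 7 (firstChild): tr
After 8 (parentNode): html
After 9 (previousSibling): header

Answer: title > header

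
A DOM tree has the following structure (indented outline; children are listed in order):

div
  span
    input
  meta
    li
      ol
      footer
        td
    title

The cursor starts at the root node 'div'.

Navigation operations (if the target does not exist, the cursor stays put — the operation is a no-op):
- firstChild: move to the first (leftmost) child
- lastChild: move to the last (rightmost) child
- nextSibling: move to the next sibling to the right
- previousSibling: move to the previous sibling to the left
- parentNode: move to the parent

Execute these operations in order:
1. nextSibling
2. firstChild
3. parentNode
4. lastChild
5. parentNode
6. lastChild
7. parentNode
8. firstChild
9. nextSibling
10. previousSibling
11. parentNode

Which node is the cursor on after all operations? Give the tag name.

After 1 (nextSibling): div (no-op, stayed)
After 2 (firstChild): span
After 3 (parentNode): div
After 4 (lastChild): meta
After 5 (parentNode): div
After 6 (lastChild): meta
After 7 (parentNode): div
After 8 (firstChild): span
After 9 (nextSibling): meta
After 10 (previousSibling): span
After 11 (parentNode): div

Answer: div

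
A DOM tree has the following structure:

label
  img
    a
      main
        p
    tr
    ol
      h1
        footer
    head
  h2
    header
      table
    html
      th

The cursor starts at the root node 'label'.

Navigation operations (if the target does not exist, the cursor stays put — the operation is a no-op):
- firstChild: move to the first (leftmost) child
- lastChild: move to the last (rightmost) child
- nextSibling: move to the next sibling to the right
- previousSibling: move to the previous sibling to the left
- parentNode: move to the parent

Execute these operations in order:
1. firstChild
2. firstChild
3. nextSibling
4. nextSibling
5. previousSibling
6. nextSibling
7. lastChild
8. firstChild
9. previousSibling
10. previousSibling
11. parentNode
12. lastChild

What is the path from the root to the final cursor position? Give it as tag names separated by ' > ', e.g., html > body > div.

After 1 (firstChild): img
After 2 (firstChild): a
After 3 (nextSibling): tr
After 4 (nextSibling): ol
After 5 (previousSibling): tr
After 6 (nextSibling): ol
After 7 (lastChild): h1
After 8 (firstChild): footer
After 9 (previousSibling): footer (no-op, stayed)
After 10 (previousSibling): footer (no-op, stayed)
After 11 (parentNode): h1
After 12 (lastChild): footer

Answer: label > img > ol > h1 > footer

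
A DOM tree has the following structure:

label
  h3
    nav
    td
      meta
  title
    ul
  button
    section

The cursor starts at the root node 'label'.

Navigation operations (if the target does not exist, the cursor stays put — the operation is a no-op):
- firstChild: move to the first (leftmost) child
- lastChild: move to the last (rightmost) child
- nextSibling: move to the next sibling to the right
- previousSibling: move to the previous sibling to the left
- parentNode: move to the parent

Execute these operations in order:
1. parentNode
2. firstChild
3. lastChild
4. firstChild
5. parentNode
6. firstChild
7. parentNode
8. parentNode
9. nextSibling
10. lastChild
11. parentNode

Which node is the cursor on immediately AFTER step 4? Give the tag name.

After 1 (parentNode): label (no-op, stayed)
After 2 (firstChild): h3
After 3 (lastChild): td
After 4 (firstChild): meta

Answer: meta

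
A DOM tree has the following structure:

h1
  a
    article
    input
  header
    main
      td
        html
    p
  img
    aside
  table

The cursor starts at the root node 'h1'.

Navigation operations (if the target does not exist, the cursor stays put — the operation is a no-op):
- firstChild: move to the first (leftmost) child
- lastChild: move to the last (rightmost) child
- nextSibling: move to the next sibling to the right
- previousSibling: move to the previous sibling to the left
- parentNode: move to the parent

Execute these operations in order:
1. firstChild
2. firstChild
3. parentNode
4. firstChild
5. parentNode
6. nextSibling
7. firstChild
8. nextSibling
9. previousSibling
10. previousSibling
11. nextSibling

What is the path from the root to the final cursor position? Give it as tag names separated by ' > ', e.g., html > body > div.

Answer: h1 > header > p

Derivation:
After 1 (firstChild): a
After 2 (firstChild): article
After 3 (parentNode): a
After 4 (firstChild): article
After 5 (parentNode): a
After 6 (nextSibling): header
After 7 (firstChild): main
After 8 (nextSibling): p
After 9 (previousSibling): main
After 10 (previousSibling): main (no-op, stayed)
After 11 (nextSibling): p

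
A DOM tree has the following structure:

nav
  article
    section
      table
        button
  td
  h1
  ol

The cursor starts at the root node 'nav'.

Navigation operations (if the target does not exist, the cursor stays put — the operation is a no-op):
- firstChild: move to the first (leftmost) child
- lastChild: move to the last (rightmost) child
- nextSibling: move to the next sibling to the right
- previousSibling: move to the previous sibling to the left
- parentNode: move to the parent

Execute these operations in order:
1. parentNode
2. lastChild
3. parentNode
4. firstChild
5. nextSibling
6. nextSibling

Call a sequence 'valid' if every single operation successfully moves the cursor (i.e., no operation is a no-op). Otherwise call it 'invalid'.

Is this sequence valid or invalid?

Answer: invalid

Derivation:
After 1 (parentNode): nav (no-op, stayed)
After 2 (lastChild): ol
After 3 (parentNode): nav
After 4 (firstChild): article
After 5 (nextSibling): td
After 6 (nextSibling): h1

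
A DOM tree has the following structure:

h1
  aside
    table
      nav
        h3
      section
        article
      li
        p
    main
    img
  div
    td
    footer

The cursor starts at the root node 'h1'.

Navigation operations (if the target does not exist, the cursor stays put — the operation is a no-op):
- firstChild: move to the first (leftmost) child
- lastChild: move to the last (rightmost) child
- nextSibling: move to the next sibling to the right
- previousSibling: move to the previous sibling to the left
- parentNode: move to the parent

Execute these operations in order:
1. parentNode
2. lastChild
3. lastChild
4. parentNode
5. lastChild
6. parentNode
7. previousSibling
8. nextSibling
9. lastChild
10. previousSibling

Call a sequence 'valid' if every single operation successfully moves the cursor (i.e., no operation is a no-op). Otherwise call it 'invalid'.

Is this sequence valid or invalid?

Answer: invalid

Derivation:
After 1 (parentNode): h1 (no-op, stayed)
After 2 (lastChild): div
After 3 (lastChild): footer
After 4 (parentNode): div
After 5 (lastChild): footer
After 6 (parentNode): div
After 7 (previousSibling): aside
After 8 (nextSibling): div
After 9 (lastChild): footer
After 10 (previousSibling): td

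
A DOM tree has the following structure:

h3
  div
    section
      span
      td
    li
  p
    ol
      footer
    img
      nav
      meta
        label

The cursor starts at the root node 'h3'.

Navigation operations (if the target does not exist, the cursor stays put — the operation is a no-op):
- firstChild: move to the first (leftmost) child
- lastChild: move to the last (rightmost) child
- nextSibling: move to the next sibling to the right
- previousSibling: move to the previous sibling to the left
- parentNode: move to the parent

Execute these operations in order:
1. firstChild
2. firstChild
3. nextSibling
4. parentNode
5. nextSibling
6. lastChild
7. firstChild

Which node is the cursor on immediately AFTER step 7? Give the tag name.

Answer: nav

Derivation:
After 1 (firstChild): div
After 2 (firstChild): section
After 3 (nextSibling): li
After 4 (parentNode): div
After 5 (nextSibling): p
After 6 (lastChild): img
After 7 (firstChild): nav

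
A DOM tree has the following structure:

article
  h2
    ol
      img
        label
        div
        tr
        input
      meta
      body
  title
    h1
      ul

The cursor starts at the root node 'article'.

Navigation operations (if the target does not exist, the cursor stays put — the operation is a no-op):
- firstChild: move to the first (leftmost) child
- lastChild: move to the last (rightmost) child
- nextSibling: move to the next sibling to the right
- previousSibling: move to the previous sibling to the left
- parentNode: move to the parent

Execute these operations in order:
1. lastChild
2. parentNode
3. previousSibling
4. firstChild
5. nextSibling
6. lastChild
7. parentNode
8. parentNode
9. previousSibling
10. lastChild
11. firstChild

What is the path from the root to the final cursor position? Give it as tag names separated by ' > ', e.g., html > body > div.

After 1 (lastChild): title
After 2 (parentNode): article
After 3 (previousSibling): article (no-op, stayed)
After 4 (firstChild): h2
After 5 (nextSibling): title
After 6 (lastChild): h1
After 7 (parentNode): title
After 8 (parentNode): article
After 9 (previousSibling): article (no-op, stayed)
After 10 (lastChild): title
After 11 (firstChild): h1

Answer: article > title > h1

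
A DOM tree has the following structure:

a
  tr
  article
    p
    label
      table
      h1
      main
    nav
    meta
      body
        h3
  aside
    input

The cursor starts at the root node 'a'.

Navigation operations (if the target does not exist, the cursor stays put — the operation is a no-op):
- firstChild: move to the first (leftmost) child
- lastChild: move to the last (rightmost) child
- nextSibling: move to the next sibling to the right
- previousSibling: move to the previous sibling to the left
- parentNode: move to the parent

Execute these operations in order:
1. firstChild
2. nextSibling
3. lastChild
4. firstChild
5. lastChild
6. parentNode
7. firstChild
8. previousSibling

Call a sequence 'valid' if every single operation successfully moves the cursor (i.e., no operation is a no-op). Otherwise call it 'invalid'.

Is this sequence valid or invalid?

Answer: invalid

Derivation:
After 1 (firstChild): tr
After 2 (nextSibling): article
After 3 (lastChild): meta
After 4 (firstChild): body
After 5 (lastChild): h3
After 6 (parentNode): body
After 7 (firstChild): h3
After 8 (previousSibling): h3 (no-op, stayed)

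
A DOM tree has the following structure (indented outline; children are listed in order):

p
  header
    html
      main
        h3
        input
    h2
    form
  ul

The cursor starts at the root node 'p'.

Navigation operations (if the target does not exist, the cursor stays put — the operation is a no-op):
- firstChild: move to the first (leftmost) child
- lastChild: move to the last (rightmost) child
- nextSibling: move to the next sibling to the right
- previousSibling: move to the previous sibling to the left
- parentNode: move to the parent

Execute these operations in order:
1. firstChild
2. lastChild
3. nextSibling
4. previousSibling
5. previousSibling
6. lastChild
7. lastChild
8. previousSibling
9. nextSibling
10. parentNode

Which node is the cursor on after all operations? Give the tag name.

Answer: main

Derivation:
After 1 (firstChild): header
After 2 (lastChild): form
After 3 (nextSibling): form (no-op, stayed)
After 4 (previousSibling): h2
After 5 (previousSibling): html
After 6 (lastChild): main
After 7 (lastChild): input
After 8 (previousSibling): h3
After 9 (nextSibling): input
After 10 (parentNode): main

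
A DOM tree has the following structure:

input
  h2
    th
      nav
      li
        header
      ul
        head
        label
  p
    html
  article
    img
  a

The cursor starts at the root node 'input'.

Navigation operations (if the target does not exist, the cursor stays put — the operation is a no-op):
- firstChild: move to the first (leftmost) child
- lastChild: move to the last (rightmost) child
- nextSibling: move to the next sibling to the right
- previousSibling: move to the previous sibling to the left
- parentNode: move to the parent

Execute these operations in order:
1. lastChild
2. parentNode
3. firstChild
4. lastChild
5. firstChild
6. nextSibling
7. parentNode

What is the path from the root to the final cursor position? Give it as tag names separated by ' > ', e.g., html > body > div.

Answer: input > h2 > th

Derivation:
After 1 (lastChild): a
After 2 (parentNode): input
After 3 (firstChild): h2
After 4 (lastChild): th
After 5 (firstChild): nav
After 6 (nextSibling): li
After 7 (parentNode): th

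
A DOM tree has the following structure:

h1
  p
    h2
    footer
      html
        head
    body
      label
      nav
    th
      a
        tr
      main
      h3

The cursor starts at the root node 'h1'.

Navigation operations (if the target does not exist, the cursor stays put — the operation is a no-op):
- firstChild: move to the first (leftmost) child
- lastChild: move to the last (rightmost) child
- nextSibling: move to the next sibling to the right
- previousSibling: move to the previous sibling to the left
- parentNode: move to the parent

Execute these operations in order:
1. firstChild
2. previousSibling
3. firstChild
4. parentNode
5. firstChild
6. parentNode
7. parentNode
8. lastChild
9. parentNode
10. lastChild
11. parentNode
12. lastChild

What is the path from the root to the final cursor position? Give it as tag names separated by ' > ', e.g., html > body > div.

Answer: h1 > p

Derivation:
After 1 (firstChild): p
After 2 (previousSibling): p (no-op, stayed)
After 3 (firstChild): h2
After 4 (parentNode): p
After 5 (firstChild): h2
After 6 (parentNode): p
After 7 (parentNode): h1
After 8 (lastChild): p
After 9 (parentNode): h1
After 10 (lastChild): p
After 11 (parentNode): h1
After 12 (lastChild): p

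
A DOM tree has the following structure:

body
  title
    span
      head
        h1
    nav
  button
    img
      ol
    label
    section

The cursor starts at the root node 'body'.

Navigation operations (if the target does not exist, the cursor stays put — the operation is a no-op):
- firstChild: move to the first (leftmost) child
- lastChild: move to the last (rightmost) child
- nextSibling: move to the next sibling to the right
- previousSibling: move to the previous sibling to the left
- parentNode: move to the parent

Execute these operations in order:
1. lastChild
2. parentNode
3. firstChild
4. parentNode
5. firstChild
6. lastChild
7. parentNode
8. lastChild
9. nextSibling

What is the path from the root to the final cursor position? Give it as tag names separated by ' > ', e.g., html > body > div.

Answer: body > title > nav

Derivation:
After 1 (lastChild): button
After 2 (parentNode): body
After 3 (firstChild): title
After 4 (parentNode): body
After 5 (firstChild): title
After 6 (lastChild): nav
After 7 (parentNode): title
After 8 (lastChild): nav
After 9 (nextSibling): nav (no-op, stayed)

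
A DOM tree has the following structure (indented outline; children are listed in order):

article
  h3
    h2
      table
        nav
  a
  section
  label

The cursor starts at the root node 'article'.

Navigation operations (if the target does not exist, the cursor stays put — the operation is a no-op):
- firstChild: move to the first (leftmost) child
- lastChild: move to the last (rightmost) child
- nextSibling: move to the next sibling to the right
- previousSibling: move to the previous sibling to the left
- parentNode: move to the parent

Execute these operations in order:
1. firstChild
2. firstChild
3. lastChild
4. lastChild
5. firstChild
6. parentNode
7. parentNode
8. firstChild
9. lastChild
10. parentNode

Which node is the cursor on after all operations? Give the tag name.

Answer: table

Derivation:
After 1 (firstChild): h3
After 2 (firstChild): h2
After 3 (lastChild): table
After 4 (lastChild): nav
After 5 (firstChild): nav (no-op, stayed)
After 6 (parentNode): table
After 7 (parentNode): h2
After 8 (firstChild): table
After 9 (lastChild): nav
After 10 (parentNode): table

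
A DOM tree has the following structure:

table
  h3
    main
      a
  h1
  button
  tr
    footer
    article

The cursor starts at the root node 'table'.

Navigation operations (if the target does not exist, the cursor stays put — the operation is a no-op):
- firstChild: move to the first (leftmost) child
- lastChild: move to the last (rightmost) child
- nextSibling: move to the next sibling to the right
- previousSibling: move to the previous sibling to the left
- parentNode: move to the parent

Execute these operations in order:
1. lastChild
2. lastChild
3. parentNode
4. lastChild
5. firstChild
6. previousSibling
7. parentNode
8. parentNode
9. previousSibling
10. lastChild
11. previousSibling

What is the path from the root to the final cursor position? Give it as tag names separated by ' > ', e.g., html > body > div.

Answer: table > button

Derivation:
After 1 (lastChild): tr
After 2 (lastChild): article
After 3 (parentNode): tr
After 4 (lastChild): article
After 5 (firstChild): article (no-op, stayed)
After 6 (previousSibling): footer
After 7 (parentNode): tr
After 8 (parentNode): table
After 9 (previousSibling): table (no-op, stayed)
After 10 (lastChild): tr
After 11 (previousSibling): button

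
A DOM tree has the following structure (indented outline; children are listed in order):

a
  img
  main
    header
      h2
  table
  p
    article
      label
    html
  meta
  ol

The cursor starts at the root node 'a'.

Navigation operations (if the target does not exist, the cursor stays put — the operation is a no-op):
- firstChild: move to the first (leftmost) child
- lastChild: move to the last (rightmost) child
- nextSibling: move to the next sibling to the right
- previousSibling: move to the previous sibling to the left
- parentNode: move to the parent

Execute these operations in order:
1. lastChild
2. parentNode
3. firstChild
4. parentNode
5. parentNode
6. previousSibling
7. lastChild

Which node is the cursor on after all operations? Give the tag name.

After 1 (lastChild): ol
After 2 (parentNode): a
After 3 (firstChild): img
After 4 (parentNode): a
After 5 (parentNode): a (no-op, stayed)
After 6 (previousSibling): a (no-op, stayed)
After 7 (lastChild): ol

Answer: ol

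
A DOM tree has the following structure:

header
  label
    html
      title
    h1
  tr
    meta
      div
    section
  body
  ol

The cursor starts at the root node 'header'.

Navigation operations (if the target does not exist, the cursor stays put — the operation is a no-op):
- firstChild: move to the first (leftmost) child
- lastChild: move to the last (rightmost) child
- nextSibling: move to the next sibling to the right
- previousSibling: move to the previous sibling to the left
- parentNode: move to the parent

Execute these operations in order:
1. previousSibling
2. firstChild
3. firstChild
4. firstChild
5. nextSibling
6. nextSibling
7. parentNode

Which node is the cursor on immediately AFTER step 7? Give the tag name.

After 1 (previousSibling): header (no-op, stayed)
After 2 (firstChild): label
After 3 (firstChild): html
After 4 (firstChild): title
After 5 (nextSibling): title (no-op, stayed)
After 6 (nextSibling): title (no-op, stayed)
After 7 (parentNode): html

Answer: html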